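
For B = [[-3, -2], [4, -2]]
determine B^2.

[[1, 10], [-20, -4]]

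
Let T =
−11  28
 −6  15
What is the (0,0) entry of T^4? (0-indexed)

−479

tr T = 4 and det T = 3, so the characteristic polynomial is λ² − (4)λ + (3) with roots 1 and 3.
Eigenvectors give P = [[−7, 2], [−3, 1]] with P⁻¹ = [[−1, 2], [−3, 7]], and T = P·diag(1, 3)·P⁻¹.
Then T^4 = P·diag(1, 81)·P⁻¹ = [[−7, 162], [−3, 81]] · [[−1, 2], [−3, 7]] = [[−479, 1120], [−240, 561]].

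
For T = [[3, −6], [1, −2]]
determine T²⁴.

T² = T (a projection; rank 1, trace 1), so T²⁴ = T.

[[3, −6], [1, −2]]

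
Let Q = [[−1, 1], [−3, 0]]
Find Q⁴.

Q² = [[−2, −1], [3, −3]]
Q³ = [[5, −2], [6, 3]]
Q⁴ = [[1, 5], [−15, 6]]

[[1, 5], [−15, 6]]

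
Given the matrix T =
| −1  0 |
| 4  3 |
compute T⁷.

tr T = 2 and det T = −3, so the characteristic polynomial is λ² − (2)λ + (−3) with roots −1 and 3.
Eigenvectors give P = [[−1, 0], [1, −1]] with P⁻¹ = [[−1, 0], [−1, −1]], and T = P·diag(−1, 3)·P⁻¹.
Then T⁷ = P·diag(−1, 2187)·P⁻¹ = [[1, 0], [−1, −2187]] · [[−1, 0], [−1, −1]] = [[−1, 0], [2188, 2187]].

[[−1, 0], [2188, 2187]]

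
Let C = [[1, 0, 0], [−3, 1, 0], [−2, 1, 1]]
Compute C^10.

C = I + N where N = [[0, 0, 0], [−3, 0, 0], [−2, 1, 0]] is strictly lower-triangular, so N^3 = 0.
(I + N)^10 = I + 10·N + 45·N^2 = [[1, 0, 0], [−30, 1, 0], [−155, 10, 1]].

[[1, 0, 0], [−30, 1, 0], [−155, 10, 1]]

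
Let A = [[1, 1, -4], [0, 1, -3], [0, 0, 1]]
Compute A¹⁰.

[[1, 10, -175], [0, 1, -30], [0, 0, 1]]

A = I + N where N = [[0, 1, -4], [0, 0, -3], [0, 0, 0]] is strictly upper-triangular, so N³ = 0.
(I + N)¹⁰ = I + 10·N + 45·N² = [[1, 10, -175], [0, 1, -30], [0, 0, 1]].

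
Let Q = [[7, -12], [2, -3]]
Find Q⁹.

[[59047, -118092], [19682, -39363]]

tr Q = 4 and det Q = 3, so the characteristic polynomial is λ² − (4)λ + (3) with roots 3 and 1.
Eigenvectors give P = [[3, -2], [1, -1]] with P⁻¹ = [[1, -2], [1, -3]], and Q = P·diag(3, 1)·P⁻¹.
Then Q⁹ = P·diag(19683, 1)·P⁻¹ = [[59049, -2], [19683, -1]] · [[1, -2], [1, -3]] = [[59047, -118092], [19682, -39363]].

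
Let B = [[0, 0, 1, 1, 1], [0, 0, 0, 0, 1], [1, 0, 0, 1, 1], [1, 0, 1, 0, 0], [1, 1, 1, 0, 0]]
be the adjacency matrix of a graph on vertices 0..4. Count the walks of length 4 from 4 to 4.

The number of length-4 walks from vertex 4 to vertex 4 is entry (4,4) of B^4, where B is the adjacency matrix.
B^2 = [[3, 1, 2, 1, 1], [1, 1, 1, 0, 0], [2, 1, 3, 1, 1], [1, 0, 1, 2, 2], [1, 0, 1, 2, 3]]
B^3 = [[4, 1, 5, 5, 6], [1, 0, 1, 2, 3], [5, 1, 4, 5, 6], [5, 2, 5, 2, 2], [6, 3, 6, 2, 2]]
B^4 = [[16, 6, 15, 9, 10], [6, 3, 6, 2, 2], [15, 6, 16, 9, 10], [9, 2, 9, 10, 12], [10, 2, 10, 12, 15]]

15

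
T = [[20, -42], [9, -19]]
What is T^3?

[[62, -126], [27, -55]]

tr T = 1 and det T = -2, so the characteristic polynomial is λ² − (1)λ + (-2) with roots 2 and -1.
Eigenvectors give P = [[7, 2], [3, 1]] with P⁻¹ = [[1, -2], [-3, 7]], and T = P·diag(2, -1)·P⁻¹.
Then T^3 = P·diag(8, -1)·P⁻¹ = [[56, -2], [24, -1]] · [[1, -2], [-3, 7]] = [[62, -126], [27, -55]].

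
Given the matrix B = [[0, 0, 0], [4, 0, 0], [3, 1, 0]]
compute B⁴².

B is strictly triangular, hence nilpotent: B³ = 0, so B⁴² = 0.

[[0, 0, 0], [0, 0, 0], [0, 0, 0]]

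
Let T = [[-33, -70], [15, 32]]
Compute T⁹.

tr T = -1 and det T = -6, so the characteristic polynomial is λ² − (-1)λ + (-6) with roots -3 and 2.
Eigenvectors give P = [[7, -2], [-3, 1]] with P⁻¹ = [[1, 2], [3, 7]], and T = P·diag(-3, 2)·P⁻¹.
Then T⁹ = P·diag(-19683, 512)·P⁻¹ = [[-137781, -1024], [59049, 512]] · [[1, 2], [3, 7]] = [[-140853, -282730], [60585, 121682]].

[[-140853, -282730], [60585, 121682]]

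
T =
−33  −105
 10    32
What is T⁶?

[[4719, 13965], [−1330, −3926]]

tr T = −1 and det T = −6, so the characteristic polynomial is λ² − (−1)λ + (−6) with roots 2 and −3.
Eigenvectors give P = [[−3, 7], [1, −2]] with P⁻¹ = [[2, 7], [1, 3]], and T = P·diag(2, −3)·P⁻¹.
Then T⁶ = P·diag(64, 729)·P⁻¹ = [[−192, 5103], [64, −1458]] · [[2, 7], [1, 3]] = [[4719, 13965], [−1330, −3926]].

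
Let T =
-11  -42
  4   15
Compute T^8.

[[-39359, -137760], [13120, 45921]]

tr T = 4 and det T = 3, so the characteristic polynomial is λ² − (4)λ + (3) with roots 3 and 1.
Eigenvectors give P = [[3, -7], [-1, 2]] with P⁻¹ = [[-2, -7], [-1, -3]], and T = P·diag(3, 1)·P⁻¹.
Then T^8 = P·diag(6561, 1)·P⁻¹ = [[19683, -7], [-6561, 2]] · [[-2, -7], [-1, -3]] = [[-39359, -137760], [13120, 45921]].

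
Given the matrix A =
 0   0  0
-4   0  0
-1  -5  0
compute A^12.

A is strictly triangular, hence nilpotent: A^3 = 0, so A^12 = 0.

[[0, 0, 0], [0, 0, 0], [0, 0, 0]]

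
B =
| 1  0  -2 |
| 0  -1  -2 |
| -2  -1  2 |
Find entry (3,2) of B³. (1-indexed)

B² = [[5, 2, -6], [4, 3, -2], [-6, -1, 10]]
B³ = [[17, 4, -26], [8, -1, -18], [-26, -9, 34]]

-9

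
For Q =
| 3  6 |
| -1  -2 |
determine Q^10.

[[3, 6], [-1, -2]]

Q² = Q (a projection; rank 1, trace 1), so Q^10 = Q.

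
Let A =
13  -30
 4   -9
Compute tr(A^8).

6562

tr A = 4 and det A = 3, so the characteristic polynomial is λ² − (4)λ + (3) with roots 3 and 1.
Eigenvectors give P = [[3, -5], [1, -2]] with P⁻¹ = [[2, -5], [1, -3]], and A = P·diag(3, 1)·P⁻¹.
Then A^8 = P·diag(6561, 1)·P⁻¹ = [[19683, -5], [6561, -2]] · [[2, -5], [1, -3]] = [[39361, -98400], [13120, -32799]].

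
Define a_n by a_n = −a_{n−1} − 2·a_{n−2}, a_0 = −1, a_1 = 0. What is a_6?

With companion matrix A = [[−1, −2], [1, 0]], [a_n, a_{n−1}]ᵀ = A·[a_{n−1}, a_{n−2}]ᵀ, so [a_6, a_5]ᵀ = A^5·[a_1, a_0]ᵀ.
A^5 = [[−5, 2], [−1, −6]], giving [a_6, a_5]ᵀ = [[−2], [6]].

−2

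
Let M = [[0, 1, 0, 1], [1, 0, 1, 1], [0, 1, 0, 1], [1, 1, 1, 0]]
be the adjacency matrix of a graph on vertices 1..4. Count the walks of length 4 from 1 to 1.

10

The number of length-4 walks from vertex 1 to vertex 1 is entry (1,1) of M⁴, where M is the adjacency matrix.
M² = [[2, 1, 2, 1], [1, 3, 1, 2], [2, 1, 2, 1], [1, 2, 1, 3]]
M³ = [[2, 5, 2, 5], [5, 4, 5, 5], [2, 5, 2, 5], [5, 5, 5, 4]]
M⁴ = [[10, 9, 10, 9], [9, 15, 9, 14], [10, 9, 10, 9], [9, 14, 9, 15]]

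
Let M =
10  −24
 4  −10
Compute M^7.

tr M = 0 and det M = −4, so the characteristic polynomial is λ² − (0)λ + (−4) with roots 2 and −2.
Eigenvectors give P = [[−3, −2], [−1, −1]] with P⁻¹ = [[−1, 2], [1, −3]], and M = P·diag(2, −2)·P⁻¹.
Then M^7 = P·diag(128, −128)·P⁻¹ = [[−384, 256], [−128, 128]] · [[−1, 2], [1, −3]] = [[640, −1536], [256, −640]].

[[640, −1536], [256, −640]]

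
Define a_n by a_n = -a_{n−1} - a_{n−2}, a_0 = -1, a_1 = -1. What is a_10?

With companion matrix M = [[-1, -1], [1, 0]], [a_n, a_{n−1}]ᵀ = M·[a_{n−1}, a_{n−2}]ᵀ, so [a_10, a_9]ᵀ = M⁹·[a_1, a_0]ᵀ.
M⁹ = [[1, 0], [0, 1]], giving [a_10, a_9]ᵀ = [[-1], [-1]].

-1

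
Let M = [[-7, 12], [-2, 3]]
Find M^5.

tr M = -4 and det M = 3, so the characteristic polynomial is λ² − (-4)λ + (3) with roots -3 and -1.
Eigenvectors give P = [[3, -2], [1, -1]] with P⁻¹ = [[1, -2], [1, -3]], and M = P·diag(-3, -1)·P⁻¹.
Then M^5 = P·diag(-243, -1)·P⁻¹ = [[-729, 2], [-243, 1]] · [[1, -2], [1, -3]] = [[-727, 1452], [-242, 483]].

[[-727, 1452], [-242, 483]]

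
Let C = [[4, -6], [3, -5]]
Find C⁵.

[[34, -66], [33, -65]]

tr C = -1 and det C = -2, so the characteristic polynomial is λ² − (-1)λ + (-2) with roots 1 and -2.
Eigenvectors give P = [[-2, -1], [-1, -1]] with P⁻¹ = [[-1, 1], [1, -2]], and C = P·diag(1, -2)·P⁻¹.
Then C⁵ = P·diag(1, -32)·P⁻¹ = [[-2, 32], [-1, 32]] · [[-1, 1], [1, -2]] = [[34, -66], [33, -65]].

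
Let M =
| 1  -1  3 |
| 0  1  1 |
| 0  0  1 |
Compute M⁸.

[[1, -8, -4], [0, 1, 8], [0, 0, 1]]

M = I + N where N = [[0, -1, 3], [0, 0, 1], [0, 0, 0]] is strictly upper-triangular, so N³ = 0.
(I + N)⁸ = I + 8·N + 28·N² = [[1, -8, -4], [0, 1, 8], [0, 0, 1]].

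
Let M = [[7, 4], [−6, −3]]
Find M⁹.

tr M = 4 and det M = 3, so the characteristic polynomial is λ² − (4)λ + (3) with roots 3 and 1.
Eigenvectors give P = [[1, −2], [−1, 3]] with P⁻¹ = [[3, 2], [1, 1]], and M = P·diag(3, 1)·P⁻¹.
Then M⁹ = P·diag(19683, 1)·P⁻¹ = [[19683, −2], [−19683, 3]] · [[3, 2], [1, 1]] = [[59047, 39364], [−59046, −39363]].

[[59047, 39364], [−59046, −39363]]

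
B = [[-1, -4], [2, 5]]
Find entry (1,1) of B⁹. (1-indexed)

-19681

tr B = 4 and det B = 3, so the characteristic polynomial is λ² − (4)λ + (3) with roots 3 and 1.
Eigenvectors give P = [[1, -2], [-1, 1]] with P⁻¹ = [[-1, -2], [-1, -1]], and B = P·diag(3, 1)·P⁻¹.
Then B⁹ = P·diag(19683, 1)·P⁻¹ = [[19683, -2], [-19683, 1]] · [[-1, -2], [-1, -1]] = [[-19681, -39364], [19682, 39365]].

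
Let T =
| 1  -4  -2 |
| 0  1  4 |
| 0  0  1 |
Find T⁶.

T = I + N where N = [[0, -4, -2], [0, 0, 4], [0, 0, 0]] is strictly upper-triangular, so N³ = 0.
(I + N)⁶ = I + 6·N + 15·N² = [[1, -24, -252], [0, 1, 24], [0, 0, 1]].

[[1, -24, -252], [0, 1, 24], [0, 0, 1]]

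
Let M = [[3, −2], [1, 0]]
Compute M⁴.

M² = [[7, −6], [3, −2]]
M³ = [[15, −14], [7, −6]]
M⁴ = [[31, −30], [15, −14]]

[[31, −30], [15, −14]]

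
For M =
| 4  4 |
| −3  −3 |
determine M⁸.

M² = M (a projection; rank 1, trace 1), so M⁸ = M.

[[4, 4], [−3, −3]]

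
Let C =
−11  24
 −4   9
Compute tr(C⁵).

−242

tr C = −2 and det C = −3, so the characteristic polynomial is λ² − (−2)λ + (−3) with roots 1 and −3.
Eigenvectors give P = [[−2, −3], [−1, −1]] with P⁻¹ = [[1, −3], [−1, 2]], and C = P·diag(1, −3)·P⁻¹.
Then C⁵ = P·diag(1, −243)·P⁻¹ = [[−2, 729], [−1, 243]] · [[1, −3], [−1, 2]] = [[−731, 1464], [−244, 489]].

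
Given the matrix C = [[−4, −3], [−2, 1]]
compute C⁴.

C² = [[22, 9], [6, 7]]
C³ = [[−106, −57], [−38, −11]]
C⁴ = [[538, 261], [174, 103]]

[[538, 261], [174, 103]]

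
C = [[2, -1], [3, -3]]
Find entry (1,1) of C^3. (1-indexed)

C^2 = [[1, 1], [-3, 6]]
C^3 = [[5, -4], [12, -15]]

5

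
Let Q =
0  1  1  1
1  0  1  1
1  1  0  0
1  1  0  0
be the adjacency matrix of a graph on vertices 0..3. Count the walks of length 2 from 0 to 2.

1

The number of length-2 walks from vertex 0 to vertex 2 is entry (0,2) of Q^2, where Q is the adjacency matrix.
Q^2 = [[3, 2, 1, 1], [2, 3, 1, 1], [1, 1, 2, 2], [1, 1, 2, 2]]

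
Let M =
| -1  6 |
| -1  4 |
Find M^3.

[[-13, 42], [-7, 22]]

tr M = 3 and det M = 2, so the characteristic polynomial is λ² − (3)λ + (2) with roots 2 and 1.
Eigenvectors give P = [[2, 3], [1, 1]] with P⁻¹ = [[-1, 3], [1, -2]], and M = P·diag(2, 1)·P⁻¹.
Then M^3 = P·diag(8, 1)·P⁻¹ = [[16, 3], [8, 1]] · [[-1, 3], [1, -2]] = [[-13, 42], [-7, 22]].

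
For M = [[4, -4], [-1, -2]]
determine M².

[[20, -8], [-2, 8]]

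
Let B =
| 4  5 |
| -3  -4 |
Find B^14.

B² = I (check: tr B = 0 and det B = -1), so B^14 = I since 14 is even.

[[1, 0], [0, 1]]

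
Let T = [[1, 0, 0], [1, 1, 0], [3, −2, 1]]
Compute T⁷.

T = I + N where N = [[0, 0, 0], [1, 0, 0], [3, −2, 0]] is strictly lower-triangular, so N³ = 0.
(I + N)⁷ = I + 7·N + 21·N² = [[1, 0, 0], [7, 1, 0], [−21, −14, 1]].

[[1, 0, 0], [7, 1, 0], [−21, −14, 1]]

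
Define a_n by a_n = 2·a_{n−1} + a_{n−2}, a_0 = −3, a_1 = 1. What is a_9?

With companion matrix M = [[2, 1], [1, 0]], [a_n, a_{n−1}]ᵀ = M·[a_{n−1}, a_{n−2}]ᵀ, so [a_9, a_8]ᵀ = M⁸·[a_1, a_0]ᵀ.
M⁸ = [[985, 408], [408, 169]], giving [a_9, a_8]ᵀ = [[−239], [−99]].

−239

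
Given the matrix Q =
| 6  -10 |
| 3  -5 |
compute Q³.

[[6, -10], [3, -5]]

Q² = Q (a projection; rank 1, trace 1), so Q³ = Q.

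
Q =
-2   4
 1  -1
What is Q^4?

[[100, -156], [-39, 61]]

Q^2 = [[8, -12], [-3, 5]]
Q^3 = [[-28, 44], [11, -17]]
Q^4 = [[100, -156], [-39, 61]]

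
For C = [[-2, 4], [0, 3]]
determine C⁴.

C² = [[4, 4], [0, 9]]
C³ = [[-8, 28], [0, 27]]
C⁴ = [[16, 52], [0, 81]]

[[16, 52], [0, 81]]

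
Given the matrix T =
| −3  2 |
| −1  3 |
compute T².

[[7, 0], [0, 7]]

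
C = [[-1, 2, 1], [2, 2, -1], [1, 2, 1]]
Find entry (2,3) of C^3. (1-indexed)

-6

C^2 = [[6, 4, -2], [1, 6, -1], [4, 8, 0]]
C^3 = [[0, 16, 0], [10, 12, -6], [12, 24, -4]]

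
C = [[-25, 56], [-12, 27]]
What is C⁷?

tr C = 2 and det C = -3, so the characteristic polynomial is λ² − (2)λ + (-3) with roots -1 and 3.
Eigenvectors give P = [[7, 2], [3, 1]] with P⁻¹ = [[1, -2], [-3, 7]], and C = P·diag(-1, 3)·P⁻¹.
Then C⁷ = P·diag(-1, 2187)·P⁻¹ = [[-7, 4374], [-3, 2187]] · [[1, -2], [-3, 7]] = [[-13129, 30632], [-6564, 15315]].

[[-13129, 30632], [-6564, 15315]]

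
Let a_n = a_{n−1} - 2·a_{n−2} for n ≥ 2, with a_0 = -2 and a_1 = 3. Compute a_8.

With companion matrix T = [[1, -2], [1, 0]], [a_n, a_{n−1}]ᵀ = T·[a_{n−1}, a_{n−2}]ᵀ, so [a_8, a_7]ᵀ = T⁷·[a_1, a_0]ᵀ.
T⁷ = [[-3, -14], [7, -10]], giving [a_8, a_7]ᵀ = [[19], [41]].

19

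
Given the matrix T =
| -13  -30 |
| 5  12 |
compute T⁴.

[[211, 390], [-65, -114]]

tr T = -1 and det T = -6, so the characteristic polynomial is λ² − (-1)λ + (-6) with roots 2 and -3.
Eigenvectors give P = [[-2, -3], [1, 1]] with P⁻¹ = [[1, 3], [-1, -2]], and T = P·diag(2, -3)·P⁻¹.
Then T⁴ = P·diag(16, 81)·P⁻¹ = [[-32, -243], [16, 81]] · [[1, 3], [-1, -2]] = [[211, 390], [-65, -114]].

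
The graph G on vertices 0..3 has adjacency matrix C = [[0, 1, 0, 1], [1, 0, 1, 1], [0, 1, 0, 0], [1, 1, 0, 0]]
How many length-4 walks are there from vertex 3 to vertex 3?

The number of length-4 walks from vertex 3 to vertex 3 is entry (3,3) of C^4, where C is the adjacency matrix.
C^2 = [[2, 1, 1, 1], [1, 3, 0, 1], [1, 0, 1, 1], [1, 1, 1, 2]]
C^3 = [[2, 4, 1, 3], [4, 2, 3, 4], [1, 3, 0, 1], [3, 4, 1, 2]]
C^4 = [[7, 6, 4, 6], [6, 11, 2, 6], [4, 2, 3, 4], [6, 6, 4, 7]]

7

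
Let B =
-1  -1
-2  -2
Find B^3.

[[-9, -9], [-18, -18]]

B^2 = [[3, 3], [6, 6]]
B^3 = [[-9, -9], [-18, -18]]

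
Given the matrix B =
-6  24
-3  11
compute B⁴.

[[-504, 1560], [-195, 601]]

tr B = 5 and det B = 6, so the characteristic polynomial is λ² − (5)λ + (6) with roots 3 and 2.
Eigenvectors give P = [[-8, 3], [-3, 1]] with P⁻¹ = [[1, -3], [3, -8]], and B = P·diag(3, 2)·P⁻¹.
Then B⁴ = P·diag(81, 16)·P⁻¹ = [[-648, 48], [-243, 16]] · [[1, -3], [3, -8]] = [[-504, 1560], [-195, 601]].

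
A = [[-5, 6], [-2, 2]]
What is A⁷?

[[-509, 762], [-254, 380]]

tr A = -3 and det A = 2, so the characteristic polynomial is λ² − (-3)λ + (2) with roots -1 and -2.
Eigenvectors give P = [[-3, -2], [-2, -1]] with P⁻¹ = [[1, -2], [-2, 3]], and A = P·diag(-1, -2)·P⁻¹.
Then A⁷ = P·diag(-1, -128)·P⁻¹ = [[3, 256], [2, 128]] · [[1, -2], [-2, 3]] = [[-509, 762], [-254, 380]].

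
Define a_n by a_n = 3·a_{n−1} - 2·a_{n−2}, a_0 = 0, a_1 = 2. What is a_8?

With companion matrix B = [[3, -2], [1, 0]], [a_n, a_{n−1}]ᵀ = B·[a_{n−1}, a_{n−2}]ᵀ, so [a_8, a_7]ᵀ = B^7·[a_1, a_0]ᵀ.
B^7 = [[255, -254], [127, -126]], giving [a_8, a_7]ᵀ = [[510], [254]].

510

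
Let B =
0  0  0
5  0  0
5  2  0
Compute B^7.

B is strictly triangular, hence nilpotent: B^3 = 0, so B^7 = 0.

[[0, 0, 0], [0, 0, 0], [0, 0, 0]]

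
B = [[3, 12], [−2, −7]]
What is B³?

[[51, 156], [−26, −79]]

tr B = −4 and det B = 3, so the characteristic polynomial is λ² − (−4)λ + (3) with roots −3 and −1.
Eigenvectors give P = [[−2, −3], [1, 1]] with P⁻¹ = [[1, 3], [−1, −2]], and B = P·diag(−3, −1)·P⁻¹.
Then B³ = P·diag(−27, −1)·P⁻¹ = [[54, 3], [−27, −1]] · [[1, 3], [−1, −2]] = [[51, 156], [−26, −79]].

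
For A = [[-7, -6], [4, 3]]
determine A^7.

[[-6559, -6558], [4372, 4371]]

tr A = -4 and det A = 3, so the characteristic polynomial is λ² − (-4)λ + (3) with roots -1 and -3.
Eigenvectors give P = [[-1, 3], [1, -2]] with P⁻¹ = [[2, 3], [1, 1]], and A = P·diag(-1, -3)·P⁻¹.
Then A^7 = P·diag(-1, -2187)·P⁻¹ = [[1, -6561], [-1, 4374]] · [[2, 3], [1, 1]] = [[-6559, -6558], [4372, 4371]].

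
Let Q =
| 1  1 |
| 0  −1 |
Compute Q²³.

[[1, 1], [0, −1]]

Q² = I (check: tr Q = 0 and det Q = −1), so Q²³ = Q since 23 is odd.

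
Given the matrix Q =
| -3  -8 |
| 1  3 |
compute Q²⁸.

[[1, 0], [0, 1]]

Q² = I (check: tr Q = 0 and det Q = -1), so Q²⁸ = I since 28 is even.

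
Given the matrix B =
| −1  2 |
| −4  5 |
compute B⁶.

tr B = 4 and det B = 3, so the characteristic polynomial is λ² − (4)λ + (3) with roots 3 and 1.
Eigenvectors give P = [[−1, 1], [−2, 1]] with P⁻¹ = [[1, −1], [2, −1]], and B = P·diag(3, 1)·P⁻¹.
Then B⁶ = P·diag(729, 1)·P⁻¹ = [[−729, 1], [−1458, 1]] · [[1, −1], [2, −1]] = [[−727, 728], [−1456, 1457]].

[[−727, 728], [−1456, 1457]]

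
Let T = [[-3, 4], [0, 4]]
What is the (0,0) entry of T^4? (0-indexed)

81

T^2 = [[9, 4], [0, 16]]
T^3 = [[-27, 52], [0, 64]]
T^4 = [[81, 100], [0, 256]]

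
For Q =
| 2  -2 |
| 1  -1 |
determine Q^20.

Q² = Q (a projection; rank 1, trace 1), so Q^20 = Q.

[[2, -2], [1, -1]]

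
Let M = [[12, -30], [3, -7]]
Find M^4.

[[666, -1950], [195, -569]]

tr M = 5 and det M = 6, so the characteristic polynomial is λ² − (5)λ + (6) with roots 2 and 3.
Eigenvectors give P = [[3, 10], [1, 3]] with P⁻¹ = [[-3, 10], [1, -3]], and M = P·diag(2, 3)·P⁻¹.
Then M^4 = P·diag(16, 81)·P⁻¹ = [[48, 810], [16, 243]] · [[-3, 10], [1, -3]] = [[666, -1950], [195, -569]].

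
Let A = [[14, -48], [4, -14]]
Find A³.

tr A = 0 and det A = -4, so the characteristic polynomial is λ² − (0)λ + (-4) with roots -2 and 2.
Eigenvectors give P = [[3, -4], [1, -1]] with P⁻¹ = [[-1, 4], [-1, 3]], and A = P·diag(-2, 2)·P⁻¹.
Then A³ = P·diag(-8, 8)·P⁻¹ = [[-24, -32], [-8, -8]] · [[-1, 4], [-1, 3]] = [[56, -192], [16, -56]].

[[56, -192], [16, -56]]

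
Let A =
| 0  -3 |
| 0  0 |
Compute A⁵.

[[0, 0], [0, 0]]

A is strictly triangular, hence nilpotent: A² = 0, so A⁵ = 0.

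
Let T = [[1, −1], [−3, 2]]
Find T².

[[4, −3], [−9, 7]]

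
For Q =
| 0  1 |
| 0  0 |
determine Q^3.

[[0, 0], [0, 0]]

Q is strictly triangular, hence nilpotent: Q^2 = 0, so Q^3 = 0.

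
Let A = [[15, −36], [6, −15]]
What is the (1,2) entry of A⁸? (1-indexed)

0

tr A = 0 and det A = −9, so the characteristic polynomial is λ² − (0)λ + (−9) with roots −3 and 3.
Eigenvectors give P = [[−2, −3], [−1, −1]] with P⁻¹ = [[1, −3], [−1, 2]], and A = P·diag(−3, 3)·P⁻¹.
Then A⁸ = P·diag(6561, 6561)·P⁻¹ = [[−13122, −19683], [−6561, −6561]] · [[1, −3], [−1, 2]] = [[6561, 0], [0, 6561]].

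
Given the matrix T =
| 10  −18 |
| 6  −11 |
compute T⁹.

[[1540, −3078], [1026, −2051]]

tr T = −1 and det T = −2, so the characteristic polynomial is λ² − (−1)λ + (−2) with roots 1 and −2.
Eigenvectors give P = [[2, −3], [1, −2]] with P⁻¹ = [[2, −3], [1, −2]], and T = P·diag(1, −2)·P⁻¹.
Then T⁹ = P·diag(1, −512)·P⁻¹ = [[2, 1536], [1, 1024]] · [[2, −3], [1, −2]] = [[1540, −3078], [1026, −2051]].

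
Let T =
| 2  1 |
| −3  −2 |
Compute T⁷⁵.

T² = I (check: tr T = 0 and det T = −1), so T⁷⁵ = T since 75 is odd.

[[2, 1], [−3, −2]]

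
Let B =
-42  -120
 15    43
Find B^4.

[[-504, -1560], [195, 601]]

tr B = 1 and det B = -6, so the characteristic polynomial is λ² − (1)λ + (-6) with roots -2 and 3.
Eigenvectors give P = [[3, -8], [-1, 3]] with P⁻¹ = [[3, 8], [1, 3]], and B = P·diag(-2, 3)·P⁻¹.
Then B^4 = P·diag(16, 81)·P⁻¹ = [[48, -648], [-16, 243]] · [[3, 8], [1, 3]] = [[-504, -1560], [195, 601]].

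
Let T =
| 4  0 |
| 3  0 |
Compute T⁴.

[[256, 0], [192, 0]]

T² = [[16, 0], [12, 0]]
T³ = [[64, 0], [48, 0]]
T⁴ = [[256, 0], [192, 0]]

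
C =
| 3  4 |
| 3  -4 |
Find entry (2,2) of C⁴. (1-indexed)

796

C² = [[21, -4], [-3, 28]]
C³ = [[51, 100], [75, -124]]
C⁴ = [[453, -196], [-147, 796]]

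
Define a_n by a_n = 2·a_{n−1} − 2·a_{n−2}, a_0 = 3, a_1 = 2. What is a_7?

With companion matrix B = [[2, −2], [1, 0]], [a_n, a_{n−1}]ᵀ = B·[a_{n−1}, a_{n−2}]ᵀ, so [a_7, a_6]ᵀ = B^6·[a_1, a_0]ᵀ.
B^6 = [[−8, 16], [−8, 8]], giving [a_7, a_6]ᵀ = [[32], [8]].

32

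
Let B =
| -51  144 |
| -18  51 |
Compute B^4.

tr B = 0 and det B = -9, so the characteristic polynomial is λ² − (0)λ + (-9) with roots 3 and -3.
Eigenvectors give P = [[-8, 3], [-3, 1]] with P⁻¹ = [[1, -3], [3, -8]], and B = P·diag(3, -3)·P⁻¹.
Then B^4 = P·diag(81, 81)·P⁻¹ = [[-648, 243], [-243, 81]] · [[1, -3], [3, -8]] = [[81, 0], [0, 81]].

[[81, 0], [0, 81]]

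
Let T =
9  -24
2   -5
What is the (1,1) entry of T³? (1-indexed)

tr T = 4 and det T = 3, so the characteristic polynomial is λ² − (4)λ + (3) with roots 1 and 3.
Eigenvectors give P = [[3, 4], [1, 1]] with P⁻¹ = [[-1, 4], [1, -3]], and T = P·diag(1, 3)·P⁻¹.
Then T³ = P·diag(1, 27)·P⁻¹ = [[3, 108], [1, 27]] · [[-1, 4], [1, -3]] = [[105, -312], [26, -77]].

105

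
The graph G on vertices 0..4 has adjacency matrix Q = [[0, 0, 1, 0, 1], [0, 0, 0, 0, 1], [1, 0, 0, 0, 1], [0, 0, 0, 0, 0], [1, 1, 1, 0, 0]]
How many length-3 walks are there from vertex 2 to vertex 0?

The number of length-3 walks from vertex 2 to vertex 0 is entry (2,0) of Q^3, where Q is the adjacency matrix.
Q^2 = [[2, 1, 1, 0, 1], [1, 1, 1, 0, 0], [1, 1, 2, 0, 1], [0, 0, 0, 0, 0], [1, 0, 1, 0, 3]]
Q^3 = [[2, 1, 3, 0, 4], [1, 0, 1, 0, 3], [3, 1, 2, 0, 4], [0, 0, 0, 0, 0], [4, 3, 4, 0, 2]]

3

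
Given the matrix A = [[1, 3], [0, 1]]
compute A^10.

A = I + N where N = [[0, 3], [0, 0]] is strictly upper-triangular, so N^2 = 0.
(I + N)^10 = I + 10·N = [[1, 30], [0, 1]].

[[1, 30], [0, 1]]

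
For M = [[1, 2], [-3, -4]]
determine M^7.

tr M = -3 and det M = 2, so the characteristic polynomial is λ² − (-3)λ + (2) with roots -1 and -2.
Eigenvectors give P = [[-1, -2], [1, 3]] with P⁻¹ = [[-3, -2], [1, 1]], and M = P·diag(-1, -2)·P⁻¹.
Then M^7 = P·diag(-1, -128)·P⁻¹ = [[1, 256], [-1, -384]] · [[-3, -2], [1, 1]] = [[253, 254], [-381, -382]].

[[253, 254], [-381, -382]]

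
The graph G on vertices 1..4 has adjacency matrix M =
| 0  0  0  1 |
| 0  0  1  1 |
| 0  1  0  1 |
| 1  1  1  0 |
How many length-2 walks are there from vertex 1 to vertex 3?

1

The number of length-2 walks from vertex 1 to vertex 3 is entry (1,3) of M², where M is the adjacency matrix.
M² = [[1, 1, 1, 0], [1, 2, 1, 1], [1, 1, 2, 1], [0, 1, 1, 3]]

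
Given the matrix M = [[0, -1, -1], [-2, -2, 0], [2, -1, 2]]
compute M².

[[0, 3, -2], [4, 6, 2], [6, -2, 2]]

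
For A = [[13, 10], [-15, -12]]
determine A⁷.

tr A = 1 and det A = -6, so the characteristic polynomial is λ² − (1)λ + (-6) with roots -2 and 3.
Eigenvectors give P = [[-2, -1], [3, 1]] with P⁻¹ = [[1, 1], [-3, -2]], and A = P·diag(-2, 3)·P⁻¹.
Then A⁷ = P·diag(-128, 2187)·P⁻¹ = [[256, -2187], [-384, 2187]] · [[1, 1], [-3, -2]] = [[6817, 4630], [-6945, -4758]].

[[6817, 4630], [-6945, -4758]]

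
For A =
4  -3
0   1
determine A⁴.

[[256, -255], [0, 1]]

A² = [[16, -15], [0, 1]]
A³ = [[64, -63], [0, 1]]
A⁴ = [[256, -255], [0, 1]]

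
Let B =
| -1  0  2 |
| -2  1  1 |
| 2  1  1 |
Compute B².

[[5, 2, 0], [2, 2, -2], [-2, 2, 6]]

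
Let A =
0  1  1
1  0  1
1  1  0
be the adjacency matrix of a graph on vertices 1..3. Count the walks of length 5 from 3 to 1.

11

The number of length-5 walks from vertex 3 to vertex 1 is entry (3,1) of A⁵, where A is the adjacency matrix.
A² = [[2, 1, 1], [1, 2, 1], [1, 1, 2]]
A³ = [[2, 3, 3], [3, 2, 3], [3, 3, 2]]
A⁴ = [[6, 5, 5], [5, 6, 5], [5, 5, 6]]
A⁵ = [[10, 11, 11], [11, 10, 11], [11, 11, 10]]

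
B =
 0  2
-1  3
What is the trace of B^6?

tr B = 3 and det B = 2, so the characteristic polynomial is λ² − (3)λ + (2) with roots 2 and 1.
Eigenvectors give P = [[-1, -2], [-1, -1]] with P⁻¹ = [[1, -2], [-1, 1]], and B = P·diag(2, 1)·P⁻¹.
Then B^6 = P·diag(64, 1)·P⁻¹ = [[-64, -2], [-64, -1]] · [[1, -2], [-1, 1]] = [[-62, 126], [-63, 127]].

65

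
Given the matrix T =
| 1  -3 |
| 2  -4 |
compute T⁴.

[[-29, 45], [-30, 46]]

T² = [[-5, 9], [-6, 10]]
T³ = [[13, -21], [14, -22]]
T⁴ = [[-29, 45], [-30, 46]]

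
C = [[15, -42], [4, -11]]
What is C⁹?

[[137775, -413322], [39364, -118091]]

tr C = 4 and det C = 3, so the characteristic polynomial is λ² − (4)λ + (3) with roots 3 and 1.
Eigenvectors give P = [[7, 3], [2, 1]] with P⁻¹ = [[1, -3], [-2, 7]], and C = P·diag(3, 1)·P⁻¹.
Then C⁹ = P·diag(19683, 1)·P⁻¹ = [[137781, 3], [39366, 1]] · [[1, -3], [-2, 7]] = [[137775, -413322], [39364, -118091]].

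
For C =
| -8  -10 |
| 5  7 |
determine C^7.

tr C = -1 and det C = -6, so the characteristic polynomial is λ² − (-1)λ + (-6) with roots -3 and 2.
Eigenvectors give P = [[2, -1], [-1, 1]] with P⁻¹ = [[1, 1], [1, 2]], and C = P·diag(-3, 2)·P⁻¹.
Then C^7 = P·diag(-2187, 128)·P⁻¹ = [[-4374, -128], [2187, 128]] · [[1, 1], [1, 2]] = [[-4502, -4630], [2315, 2443]].

[[-4502, -4630], [2315, 2443]]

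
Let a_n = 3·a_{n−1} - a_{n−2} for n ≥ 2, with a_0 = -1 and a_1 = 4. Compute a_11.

With companion matrix B = [[3, -1], [1, 0]], [a_n, a_{n−1}]ᵀ = B·[a_{n−1}, a_{n−2}]ᵀ, so [a_11, a_10]ᵀ = B¹⁰·[a_1, a_0]ᵀ.
B¹⁰ = [[17711, -6765], [6765, -2584]], giving [a_11, a_10]ᵀ = [[77609], [29644]].

77609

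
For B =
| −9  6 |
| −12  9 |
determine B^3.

tr B = 0 and det B = −9, so the characteristic polynomial is λ² − (0)λ + (−9) with roots 3 and −3.
Eigenvectors give P = [[1, −1], [2, −1]] with P⁻¹ = [[−1, 1], [−2, 1]], and B = P·diag(3, −3)·P⁻¹.
Then B^3 = P·diag(27, −27)·P⁻¹ = [[27, 27], [54, 27]] · [[−1, 1], [−2, 1]] = [[−81, 54], [−108, 81]].

[[−81, 54], [−108, 81]]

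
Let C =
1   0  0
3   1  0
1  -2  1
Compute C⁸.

[[1, 0, 0], [24, 1, 0], [-160, -16, 1]]

C = I + N where N = [[0, 0, 0], [3, 0, 0], [1, -2, 0]] is strictly lower-triangular, so N³ = 0.
(I + N)⁸ = I + 8·N + 28·N² = [[1, 0, 0], [24, 1, 0], [-160, -16, 1]].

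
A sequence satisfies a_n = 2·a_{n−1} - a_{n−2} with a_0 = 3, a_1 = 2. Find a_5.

-2

With companion matrix T = [[2, -1], [1, 0]], [a_n, a_{n−1}]ᵀ = T·[a_{n−1}, a_{n−2}]ᵀ, so [a_5, a_4]ᵀ = T^4·[a_1, a_0]ᵀ.
T^4 = [[5, -4], [4, -3]], giving [a_5, a_4]ᵀ = [[-2], [-1]].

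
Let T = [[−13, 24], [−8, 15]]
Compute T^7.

tr T = 2 and det T = −3, so the characteristic polynomial is λ² − (2)λ + (−3) with roots 3 and −1.
Eigenvectors give P = [[3, −2], [2, −1]] with P⁻¹ = [[−1, 2], [−2, 3]], and T = P·diag(3, −1)·P⁻¹.
Then T^7 = P·diag(2187, −1)·P⁻¹ = [[6561, 2], [4374, 1]] · [[−1, 2], [−2, 3]] = [[−6565, 13128], [−4376, 8751]].

[[−6565, 13128], [−4376, 8751]]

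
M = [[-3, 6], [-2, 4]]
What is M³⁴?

[[-3, 6], [-2, 4]]

M² = M (a projection; rank 1, trace 1), so M³⁴ = M.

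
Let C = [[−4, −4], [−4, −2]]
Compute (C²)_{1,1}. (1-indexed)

32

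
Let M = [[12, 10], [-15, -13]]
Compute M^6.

tr M = -1 and det M = -6, so the characteristic polynomial is λ² − (-1)λ + (-6) with roots 2 and -3.
Eigenvectors give P = [[1, -2], [-1, 3]] with P⁻¹ = [[3, 2], [1, 1]], and M = P·diag(2, -3)·P⁻¹.
Then M^6 = P·diag(64, 729)·P⁻¹ = [[64, -1458], [-64, 2187]] · [[3, 2], [1, 1]] = [[-1266, -1330], [1995, 2059]].

[[-1266, -1330], [1995, 2059]]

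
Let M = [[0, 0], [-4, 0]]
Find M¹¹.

M is strictly triangular, hence nilpotent: M² = 0, so M¹¹ = 0.

[[0, 0], [0, 0]]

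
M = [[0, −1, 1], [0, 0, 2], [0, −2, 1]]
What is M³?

M² = [[0, −2, −1], [0, −4, 2], [0, −2, −3]]
M³ = [[0, 2, −5], [0, −4, −6], [0, 6, −7]]

[[0, 2, −5], [0, −4, −6], [0, 6, −7]]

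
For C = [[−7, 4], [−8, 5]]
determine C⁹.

tr C = −2 and det C = −3, so the characteristic polynomial is λ² − (−2)λ + (−3) with roots 1 and −3.
Eigenvectors give P = [[−1, 1], [−2, 1]] with P⁻¹ = [[1, −1], [2, −1]], and C = P·diag(1, −3)·P⁻¹.
Then C⁹ = P·diag(1, −19683)·P⁻¹ = [[−1, −19683], [−2, −19683]] · [[1, −1], [2, −1]] = [[−39367, 19684], [−39368, 19685]].

[[−39367, 19684], [−39368, 19685]]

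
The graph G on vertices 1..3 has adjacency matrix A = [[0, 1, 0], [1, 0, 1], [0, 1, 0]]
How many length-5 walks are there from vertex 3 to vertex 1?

The number of length-5 walks from vertex 3 to vertex 1 is entry (3,1) of A⁵, where A is the adjacency matrix.
A² = [[1, 0, 1], [0, 2, 0], [1, 0, 1]]
A³ = [[0, 2, 0], [2, 0, 2], [0, 2, 0]]
A⁴ = [[2, 0, 2], [0, 4, 0], [2, 0, 2]]
A⁵ = [[0, 4, 0], [4, 0, 4], [0, 4, 0]]

0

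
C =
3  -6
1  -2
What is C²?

C² = C (a projection; rank 1, trace 1), so C² = C.

[[3, -6], [1, -2]]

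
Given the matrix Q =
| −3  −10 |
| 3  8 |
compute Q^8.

[[−31269, −63050], [18915, 38086]]

tr Q = 5 and det Q = 6, so the characteristic polynomial is λ² − (5)λ + (6) with roots 3 and 2.
Eigenvectors give P = [[−5, −2], [3, 1]] with P⁻¹ = [[1, 2], [−3, −5]], and Q = P·diag(3, 2)·P⁻¹.
Then Q^8 = P·diag(6561, 256)·P⁻¹ = [[−32805, −512], [19683, 256]] · [[1, 2], [−3, −5]] = [[−31269, −63050], [18915, 38086]].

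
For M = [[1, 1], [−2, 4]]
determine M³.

tr M = 5 and det M = 6, so the characteristic polynomial is λ² − (5)λ + (6) with roots 2 and 3.
Eigenvectors give P = [[−1, 1], [−1, 2]] with P⁻¹ = [[−2, 1], [−1, 1]], and M = P·diag(2, 3)·P⁻¹.
Then M³ = P·diag(8, 27)·P⁻¹ = [[−8, 27], [−8, 54]] · [[−2, 1], [−1, 1]] = [[−11, 19], [−38, 46]].

[[−11, 19], [−38, 46]]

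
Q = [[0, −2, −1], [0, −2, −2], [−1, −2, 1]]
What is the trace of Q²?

15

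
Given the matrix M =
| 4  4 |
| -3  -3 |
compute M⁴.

[[4, 4], [-3, -3]]

M² = M (a projection; rank 1, trace 1), so M⁴ = M.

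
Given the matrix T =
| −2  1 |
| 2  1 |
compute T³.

T² = [[6, −1], [−2, 3]]
T³ = [[−14, 5], [10, 1]]

[[−14, 5], [10, 1]]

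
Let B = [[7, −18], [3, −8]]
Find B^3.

tr B = −1 and det B = −2, so the characteristic polynomial is λ² − (−1)λ + (−2) with roots 1 and −2.
Eigenvectors give P = [[3, 2], [1, 1]] with P⁻¹ = [[1, −2], [−1, 3]], and B = P·diag(1, −2)·P⁻¹.
Then B^3 = P·diag(1, −8)·P⁻¹ = [[3, −16], [1, −8]] · [[1, −2], [−1, 3]] = [[19, −54], [9, −26]].

[[19, −54], [9, −26]]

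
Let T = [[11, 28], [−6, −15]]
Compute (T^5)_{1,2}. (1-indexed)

tr T = −4 and det T = 3, so the characteristic polynomial is λ² − (−4)λ + (3) with roots −1 and −3.
Eigenvectors give P = [[−7, 2], [3, −1]] with P⁻¹ = [[−1, −2], [−3, −7]], and T = P·diag(−1, −3)·P⁻¹.
Then T^5 = P·diag(−1, −243)·P⁻¹ = [[7, −486], [−3, 243]] · [[−1, −2], [−3, −7]] = [[1451, 3388], [−726, −1695]].

3388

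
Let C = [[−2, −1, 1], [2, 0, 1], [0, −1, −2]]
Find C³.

C² = [[2, 1, −5], [−4, −3, 0], [−2, 2, 3]]
C³ = [[−2, 3, 13], [2, 4, −7], [8, −1, −6]]

[[−2, 3, 13], [2, 4, −7], [8, −1, −6]]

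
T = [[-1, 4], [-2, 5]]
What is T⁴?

[[-79, 160], [-80, 161]]

tr T = 4 and det T = 3, so the characteristic polynomial is λ² − (4)λ + (3) with roots 1 and 3.
Eigenvectors give P = [[-2, -1], [-1, -1]] with P⁻¹ = [[-1, 1], [1, -2]], and T = P·diag(1, 3)·P⁻¹.
Then T⁴ = P·diag(1, 81)·P⁻¹ = [[-2, -81], [-1, -81]] · [[-1, 1], [1, -2]] = [[-79, 160], [-80, 161]].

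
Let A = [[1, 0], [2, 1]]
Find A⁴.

[[1, 0], [8, 1]]

A = I + N where N = [[0, 0], [2, 0]] is strictly lower-triangular, so N² = 0.
(I + N)⁴ = I + 4·N = [[1, 0], [8, 1]].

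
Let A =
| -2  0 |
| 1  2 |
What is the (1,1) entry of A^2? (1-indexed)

4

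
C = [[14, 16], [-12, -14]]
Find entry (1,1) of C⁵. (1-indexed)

tr C = 0 and det C = -4, so the characteristic polynomial is λ² − (0)λ + (-4) with roots 2 and -2.
Eigenvectors give P = [[-4, 1], [3, -1]] with P⁻¹ = [[-1, -1], [-3, -4]], and C = P·diag(2, -2)·P⁻¹.
Then C⁵ = P·diag(32, -32)·P⁻¹ = [[-128, -32], [96, 32]] · [[-1, -1], [-3, -4]] = [[224, 256], [-192, -224]].

224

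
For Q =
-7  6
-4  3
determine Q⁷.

tr Q = -4 and det Q = 3, so the characteristic polynomial is λ² − (-4)λ + (3) with roots -3 and -1.
Eigenvectors give P = [[3, -1], [2, -1]] with P⁻¹ = [[1, -1], [2, -3]], and Q = P·diag(-3, -1)·P⁻¹.
Then Q⁷ = P·diag(-2187, -1)·P⁻¹ = [[-6561, 1], [-4374, 1]] · [[1, -1], [2, -3]] = [[-6559, 6558], [-4372, 4371]].

[[-6559, 6558], [-4372, 4371]]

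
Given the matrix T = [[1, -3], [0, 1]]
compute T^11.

T = I + N where N = [[0, -3], [0, 0]] is strictly upper-triangular, so N^2 = 0.
(I + N)^11 = I + 11·N = [[1, -33], [0, 1]].

[[1, -33], [0, 1]]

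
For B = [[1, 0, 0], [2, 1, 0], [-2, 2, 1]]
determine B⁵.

[[1, 0, 0], [10, 1, 0], [30, 10, 1]]

B = I + N where N = [[0, 0, 0], [2, 0, 0], [-2, 2, 0]] is strictly lower-triangular, so N³ = 0.
(I + N)⁵ = I + 5·N + 10·N² = [[1, 0, 0], [10, 1, 0], [30, 10, 1]].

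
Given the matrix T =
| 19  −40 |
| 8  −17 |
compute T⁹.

[[98419, −196840], [39368, −78737]]

tr T = 2 and det T = −3, so the characteristic polynomial is λ² − (2)λ + (−3) with roots 3 and −1.
Eigenvectors give P = [[5, 2], [2, 1]] with P⁻¹ = [[1, −2], [−2, 5]], and T = P·diag(3, −1)·P⁻¹.
Then T⁹ = P·diag(19683, −1)·P⁻¹ = [[98415, −2], [39366, −1]] · [[1, −2], [−2, 5]] = [[98419, −196840], [39368, −78737]].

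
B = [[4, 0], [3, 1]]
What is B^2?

[[16, 0], [15, 1]]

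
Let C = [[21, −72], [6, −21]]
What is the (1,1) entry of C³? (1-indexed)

tr C = 0 and det C = −9, so the characteristic polynomial is λ² − (0)λ + (−9) with roots 3 and −3.
Eigenvectors give P = [[4, −3], [1, −1]] with P⁻¹ = [[1, −3], [1, −4]], and C = P·diag(3, −3)·P⁻¹.
Then C³ = P·diag(27, −27)·P⁻¹ = [[108, 81], [27, 27]] · [[1, −3], [1, −4]] = [[189, −648], [54, −189]].

189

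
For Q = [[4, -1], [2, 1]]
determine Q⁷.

tr Q = 5 and det Q = 6, so the characteristic polynomial is λ² − (5)λ + (6) with roots 2 and 3.
Eigenvectors give P = [[-1, 1], [-2, 1]] with P⁻¹ = [[1, -1], [2, -1]], and Q = P·diag(2, 3)·P⁻¹.
Then Q⁷ = P·diag(128, 2187)·P⁻¹ = [[-128, 2187], [-256, 2187]] · [[1, -1], [2, -1]] = [[4246, -2059], [4118, -1931]].

[[4246, -2059], [4118, -1931]]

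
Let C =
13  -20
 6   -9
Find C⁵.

[[1453, -2420], [726, -1209]]

tr C = 4 and det C = 3, so the characteristic polynomial is λ² − (4)λ + (3) with roots 1 and 3.
Eigenvectors give P = [[-5, 2], [-3, 1]] with P⁻¹ = [[1, -2], [3, -5]], and C = P·diag(1, 3)·P⁻¹.
Then C⁵ = P·diag(1, 243)·P⁻¹ = [[-5, 486], [-3, 243]] · [[1, -2], [3, -5]] = [[1453, -2420], [726, -1209]].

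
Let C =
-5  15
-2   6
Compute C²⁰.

C² = C (a projection; rank 1, trace 1), so C²⁰ = C.

[[-5, 15], [-2, 6]]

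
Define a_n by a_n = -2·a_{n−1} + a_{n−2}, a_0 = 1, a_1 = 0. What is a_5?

-12

With companion matrix T = [[-2, 1], [1, 0]], [a_n, a_{n−1}]ᵀ = T·[a_{n−1}, a_{n−2}]ᵀ, so [a_5, a_4]ᵀ = T^4·[a_1, a_0]ᵀ.
T^4 = [[29, -12], [-12, 5]], giving [a_5, a_4]ᵀ = [[-12], [5]].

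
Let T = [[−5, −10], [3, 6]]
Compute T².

[[−5, −10], [3, 6]]

T² = T (a projection; rank 1, trace 1), so T² = T.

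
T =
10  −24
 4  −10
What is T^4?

tr T = 0 and det T = −4, so the characteristic polynomial is λ² − (0)λ + (−4) with roots −2 and 2.
Eigenvectors give P = [[−2, −3], [−1, −1]] with P⁻¹ = [[1, −3], [−1, 2]], and T = P·diag(−2, 2)·P⁻¹.
Then T^4 = P·diag(16, 16)·P⁻¹ = [[−32, −48], [−16, −16]] · [[1, −3], [−1, 2]] = [[16, 0], [0, 16]].

[[16, 0], [0, 16]]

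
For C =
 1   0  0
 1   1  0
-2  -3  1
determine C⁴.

C = I + N where N = [[0, 0, 0], [1, 0, 0], [-2, -3, 0]] is strictly lower-triangular, so N³ = 0.
(I + N)⁴ = I + 4·N + 6·N² = [[1, 0, 0], [4, 1, 0], [-26, -12, 1]].

[[1, 0, 0], [4, 1, 0], [-26, -12, 1]]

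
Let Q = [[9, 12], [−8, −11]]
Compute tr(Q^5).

tr Q = −2 and det Q = −3, so the characteristic polynomial is λ² − (−2)λ + (−3) with roots −3 and 1.
Eigenvectors give P = [[−1, 3], [1, −2]] with P⁻¹ = [[2, 3], [1, 1]], and Q = P·diag(−3, 1)·P⁻¹.
Then Q^5 = P·diag(−243, 1)·P⁻¹ = [[243, 3], [−243, −2]] · [[2, 3], [1, 1]] = [[489, 732], [−488, −731]].

−242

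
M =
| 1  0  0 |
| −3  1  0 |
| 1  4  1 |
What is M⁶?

M = I + N where N = [[0, 0, 0], [−3, 0, 0], [1, 4, 0]] is strictly lower-triangular, so N³ = 0.
(I + N)⁶ = I + 6·N + 15·N² = [[1, 0, 0], [−18, 1, 0], [−174, 24, 1]].

[[1, 0, 0], [−18, 1, 0], [−174, 24, 1]]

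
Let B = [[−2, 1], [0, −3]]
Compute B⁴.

[[16, −65], [0, 81]]

B² = [[4, −5], [0, 9]]
B³ = [[−8, 19], [0, −27]]
B⁴ = [[16, −65], [0, 81]]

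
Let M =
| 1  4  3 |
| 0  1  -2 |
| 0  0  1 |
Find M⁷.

M = I + N where N = [[0, 4, 3], [0, 0, -2], [0, 0, 0]] is strictly upper-triangular, so N³ = 0.
(I + N)⁷ = I + 7·N + 21·N² = [[1, 28, -147], [0, 1, -14], [0, 0, 1]].

[[1, 28, -147], [0, 1, -14], [0, 0, 1]]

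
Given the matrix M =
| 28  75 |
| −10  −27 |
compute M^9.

tr M = 1 and det M = −6, so the characteristic polynomial is λ² − (1)λ + (−6) with roots −2 and 3.
Eigenvectors give P = [[−5, −3], [2, 1]] with P⁻¹ = [[1, 3], [−2, −5]], and M = P·diag(−2, 3)·P⁻¹.
Then M^9 = P·diag(−512, 19683)·P⁻¹ = [[2560, −59049], [−1024, 19683]] · [[1, 3], [−2, −5]] = [[120658, 302925], [−40390, −101487]].

[[120658, 302925], [−40390, −101487]]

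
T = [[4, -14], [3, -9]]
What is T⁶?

tr T = -5 and det T = 6, so the characteristic polynomial is λ² − (-5)λ + (6) with roots -2 and -3.
Eigenvectors give P = [[7, 2], [3, 1]] with P⁻¹ = [[1, -2], [-3, 7]], and T = P·diag(-2, -3)·P⁻¹.
Then T⁶ = P·diag(64, 729)·P⁻¹ = [[448, 1458], [192, 729]] · [[1, -2], [-3, 7]] = [[-3926, 9310], [-1995, 4719]].

[[-3926, 9310], [-1995, 4719]]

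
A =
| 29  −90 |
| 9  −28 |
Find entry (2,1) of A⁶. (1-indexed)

189

tr A = 1 and det A = −2, so the characteristic polynomial is λ² − (1)λ + (−2) with roots 2 and −1.
Eigenvectors give P = [[−10, 3], [−3, 1]] with P⁻¹ = [[−1, 3], [−3, 10]], and A = P·diag(2, −1)·P⁻¹.
Then A⁶ = P·diag(64, 1)·P⁻¹ = [[−640, 3], [−192, 1]] · [[−1, 3], [−3, 10]] = [[631, −1890], [189, −566]].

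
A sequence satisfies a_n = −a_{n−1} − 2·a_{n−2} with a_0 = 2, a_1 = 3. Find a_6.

−11

With companion matrix M = [[−1, −2], [1, 0]], [a_n, a_{n−1}]ᵀ = M·[a_{n−1}, a_{n−2}]ᵀ, so [a_6, a_5]ᵀ = M⁵·[a_1, a_0]ᵀ.
M⁵ = [[−5, 2], [−1, −6]], giving [a_6, a_5]ᵀ = [[−11], [−15]].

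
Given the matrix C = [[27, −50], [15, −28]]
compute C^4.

tr C = −1 and det C = −6, so the characteristic polynomial is λ² − (−1)λ + (−6) with roots −3 and 2.
Eigenvectors give P = [[5, 2], [3, 1]] with P⁻¹ = [[−1, 2], [3, −5]], and C = P·diag(−3, 2)·P⁻¹.
Then C^4 = P·diag(81, 16)·P⁻¹ = [[405, 32], [243, 16]] · [[−1, 2], [3, −5]] = [[−309, 650], [−195, 406]].

[[−309, 650], [−195, 406]]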